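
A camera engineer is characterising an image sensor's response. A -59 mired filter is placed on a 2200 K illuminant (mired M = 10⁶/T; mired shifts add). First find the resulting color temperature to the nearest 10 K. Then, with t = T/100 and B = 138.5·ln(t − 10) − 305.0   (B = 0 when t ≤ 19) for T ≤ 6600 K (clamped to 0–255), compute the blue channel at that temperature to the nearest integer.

73

M_in = 10⁶/2200 = 454.55; M_out = 454.55 + (-59) = 395.55.
T_out = 10⁶/395.55 = 2528.2 K → 2530 K; t = 25.3.
B = 138.5·ln(25.3 − 10) − 305.0 = 138.5·ln 15.3 − 305.0 = 138.5·2.7279 − 305.0 = 72.808.
Rounded: 73.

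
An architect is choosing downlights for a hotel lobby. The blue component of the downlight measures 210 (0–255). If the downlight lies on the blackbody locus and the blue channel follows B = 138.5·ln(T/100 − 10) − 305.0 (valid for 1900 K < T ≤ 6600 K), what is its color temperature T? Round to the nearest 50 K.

ln(t − 10) = (210 + 305.0) / 138.5 = 3.7184.
t − 10 = e^3.7184 = 41.199, so t = 51.199.
T = 100·t = 5120 K → 5100 K to the nearest 50 K.

5100 K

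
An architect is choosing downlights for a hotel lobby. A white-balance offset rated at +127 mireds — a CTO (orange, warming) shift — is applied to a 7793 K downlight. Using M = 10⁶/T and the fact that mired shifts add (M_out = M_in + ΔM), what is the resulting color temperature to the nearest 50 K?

M_in = 10⁶/7793 = 128.32 mireds.
M_out = 128.32 + (+127) = 255.32 mireds.
T_out = 10⁶/255.32 = 3916.6 K → 3900 K.

3900 K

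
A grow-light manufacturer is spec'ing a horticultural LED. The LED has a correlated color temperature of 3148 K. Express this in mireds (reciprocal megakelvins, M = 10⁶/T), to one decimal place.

M = 10⁶ / 3148 = 317.662 → 317.7 mireds.

317.7 mireds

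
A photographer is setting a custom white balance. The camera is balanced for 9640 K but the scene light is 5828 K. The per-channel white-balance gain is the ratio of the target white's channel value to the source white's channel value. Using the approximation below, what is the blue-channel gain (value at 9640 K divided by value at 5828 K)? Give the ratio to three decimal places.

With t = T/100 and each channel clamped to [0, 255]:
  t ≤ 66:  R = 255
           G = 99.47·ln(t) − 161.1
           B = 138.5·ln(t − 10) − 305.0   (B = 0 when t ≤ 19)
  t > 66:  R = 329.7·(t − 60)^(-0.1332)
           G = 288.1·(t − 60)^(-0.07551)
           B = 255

1.099

At 5828 K (t = 58.28):
  B = 138.5·ln(58.28 − 10) − 305.0 = 138.5·ln 48.28 − 305.0 = 138.5·3.8770 − 305.0 = 231.967.
At 9640 K (t = 96.4):
  B = 255 by definition for t > 66.
Gain = 255.000 / 231.967 = 1.0993 → 1.099.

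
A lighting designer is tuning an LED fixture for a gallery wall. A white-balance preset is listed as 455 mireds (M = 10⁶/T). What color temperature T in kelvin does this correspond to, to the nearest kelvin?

T = 10⁶ / 455 = 2197.80 K → 2198 K.

2198 K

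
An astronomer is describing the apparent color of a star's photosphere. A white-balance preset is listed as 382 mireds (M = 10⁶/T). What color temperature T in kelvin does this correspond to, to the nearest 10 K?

2620 K

T = 10⁶ / 382 = 2617.80 K → 2620 K.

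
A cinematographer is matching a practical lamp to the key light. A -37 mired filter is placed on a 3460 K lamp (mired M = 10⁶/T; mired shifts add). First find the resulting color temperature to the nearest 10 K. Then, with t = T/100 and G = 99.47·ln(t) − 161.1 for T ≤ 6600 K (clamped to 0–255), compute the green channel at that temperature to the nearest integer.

205

M_in = 10⁶/3460 = 289.02; M_out = 289.02 + (-37) = 252.02.
T_out = 10⁶/252.02 = 3968.0 K → 3970 K; t = 39.7.
G = 99.47·ln 39.7 − 161.1 = 99.47·3.6814 − 161.1 = 205.084.
Rounded: 205.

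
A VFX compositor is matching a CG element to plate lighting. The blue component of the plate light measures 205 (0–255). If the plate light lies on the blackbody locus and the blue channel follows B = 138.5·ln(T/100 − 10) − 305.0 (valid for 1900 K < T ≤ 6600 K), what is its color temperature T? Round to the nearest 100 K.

ln(t − 10) = (205 + 305.0) / 138.5 = 3.6823.
t − 10 = e^3.6823 = 39.738, so t = 49.738.
T = 100·t = 4974 K → 5000 K to the nearest 100 K.

5000 K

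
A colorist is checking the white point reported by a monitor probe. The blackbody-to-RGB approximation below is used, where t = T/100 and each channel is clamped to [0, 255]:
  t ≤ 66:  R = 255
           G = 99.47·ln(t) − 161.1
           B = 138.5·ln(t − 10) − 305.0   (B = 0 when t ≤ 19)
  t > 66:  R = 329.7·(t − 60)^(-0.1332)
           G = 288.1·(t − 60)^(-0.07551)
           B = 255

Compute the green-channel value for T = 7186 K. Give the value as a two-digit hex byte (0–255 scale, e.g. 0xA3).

t = 7186/100 = 71.86; the t > 66 branch applies.
G = 288.1·(71.86 − 60)^(-0.07551) = 288.1·11.86^(-0.07551) = 288.1·0.82965 = 239.023.
Rounded: 239; in hex, 0xEF.

0xEF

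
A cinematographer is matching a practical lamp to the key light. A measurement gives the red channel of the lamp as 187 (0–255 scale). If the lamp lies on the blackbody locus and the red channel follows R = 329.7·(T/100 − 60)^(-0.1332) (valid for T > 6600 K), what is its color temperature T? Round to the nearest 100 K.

(t − 60)^(-0.1332) = 187/329.7 = 0.56718.
t − 60 = 0.56718^(1/-0.1332) = 0.56718^(-7.508) = 70.620, so t = 130.620.
T = 100·t = 13062 K → 13100 K to the nearest 100 K.

13100 K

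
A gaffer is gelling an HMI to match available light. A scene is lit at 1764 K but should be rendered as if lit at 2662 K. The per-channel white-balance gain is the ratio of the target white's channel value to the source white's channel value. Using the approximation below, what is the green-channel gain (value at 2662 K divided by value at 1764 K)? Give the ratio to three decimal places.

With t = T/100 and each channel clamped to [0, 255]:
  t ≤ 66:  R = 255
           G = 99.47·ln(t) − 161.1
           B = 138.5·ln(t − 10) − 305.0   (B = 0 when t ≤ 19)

1.329

At 1764 K (t = 17.64):
  G = 99.47·ln 17.64 − 161.1 = 99.47·2.8702 − 161.1 = 124.396.
At 2662 K (t = 26.62):
  G = 99.47·ln 26.62 − 161.1 = 99.47·3.2817 − 161.1 = 165.327.
Gain = 165.327 / 124.396 = 1.3290 → 1.329.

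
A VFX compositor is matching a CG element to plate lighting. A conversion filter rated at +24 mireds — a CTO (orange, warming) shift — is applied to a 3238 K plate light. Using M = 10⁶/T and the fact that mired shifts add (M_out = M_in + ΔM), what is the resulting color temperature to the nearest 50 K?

3000 K

M_in = 10⁶/3238 = 308.83 mireds.
M_out = 308.83 + (+24) = 332.83 mireds.
T_out = 10⁶/332.83 = 3004.5 K → 3000 K.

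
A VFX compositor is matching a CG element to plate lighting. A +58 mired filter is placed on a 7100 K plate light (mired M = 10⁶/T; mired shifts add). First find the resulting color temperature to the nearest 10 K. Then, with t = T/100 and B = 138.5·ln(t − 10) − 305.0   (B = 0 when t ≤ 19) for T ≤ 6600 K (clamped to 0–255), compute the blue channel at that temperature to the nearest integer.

M_in = 10⁶/7100 = 140.85; M_out = 140.85 + (+58) = 198.85.
T_out = 10⁶/198.85 = 5029.0 K → 5030 K; t = 50.3.
B = 138.5·ln(50.3 − 10) − 305.0 = 138.5·ln 40.3 − 305.0 = 138.5·3.6964 − 305.0 = 206.945.
Rounded: 207.

207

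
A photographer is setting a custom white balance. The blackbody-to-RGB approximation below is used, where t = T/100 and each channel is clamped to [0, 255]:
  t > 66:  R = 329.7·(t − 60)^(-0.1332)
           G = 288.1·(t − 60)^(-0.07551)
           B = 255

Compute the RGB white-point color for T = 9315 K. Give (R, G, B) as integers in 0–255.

t = 9315/100 = 93.15; the t > 66 branch applies.
R = 329.7·(93.15 − 60)^(-0.1332) = 329.7·33.15^(-0.1332) = 329.7·0.62729 = 206.819.
G = 288.1·(93.15 − 60)^(-0.07551) = 288.1·33.15^(-0.07551) = 288.1·0.76769 = 221.173.
B = 255 by definition for t > 66.
Rounded: (207, 221, 255).

(207, 221, 255)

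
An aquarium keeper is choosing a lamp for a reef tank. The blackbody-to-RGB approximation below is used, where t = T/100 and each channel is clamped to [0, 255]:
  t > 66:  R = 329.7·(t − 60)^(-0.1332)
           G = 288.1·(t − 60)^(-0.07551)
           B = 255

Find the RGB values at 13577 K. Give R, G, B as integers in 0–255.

t = 13577/100 = 135.77; the t > 66 branch applies.
R = 329.7·(135.77 − 60)^(-0.1332) = 329.7·75.77^(-0.1332) = 329.7·0.56189 = 185.255.
G = 288.1·(135.77 − 60)^(-0.07551) = 288.1·75.77^(-0.07551) = 288.1·0.72124 = 207.789.
B = 255 by definition for t > 66.
Rounded: (185, 208, 255).

R=185, G=208, B=255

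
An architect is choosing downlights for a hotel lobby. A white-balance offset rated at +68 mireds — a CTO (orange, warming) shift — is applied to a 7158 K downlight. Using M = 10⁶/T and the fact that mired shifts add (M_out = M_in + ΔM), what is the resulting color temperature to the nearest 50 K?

4800 K

M_in = 10⁶/7158 = 139.70 mireds.
M_out = 139.70 + (+68) = 207.70 mireds.
T_out = 10⁶/207.70 = 4814.5 K → 4800 K.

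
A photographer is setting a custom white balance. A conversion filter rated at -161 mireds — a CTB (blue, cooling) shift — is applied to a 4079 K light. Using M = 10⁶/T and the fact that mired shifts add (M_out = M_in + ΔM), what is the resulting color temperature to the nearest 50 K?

11900 K

M_in = 10⁶/4079 = 245.16 mireds.
M_out = 245.16 + (-161) = 84.16 mireds.
T_out = 10⁶/84.16 = 11882.4 K → 11900 K.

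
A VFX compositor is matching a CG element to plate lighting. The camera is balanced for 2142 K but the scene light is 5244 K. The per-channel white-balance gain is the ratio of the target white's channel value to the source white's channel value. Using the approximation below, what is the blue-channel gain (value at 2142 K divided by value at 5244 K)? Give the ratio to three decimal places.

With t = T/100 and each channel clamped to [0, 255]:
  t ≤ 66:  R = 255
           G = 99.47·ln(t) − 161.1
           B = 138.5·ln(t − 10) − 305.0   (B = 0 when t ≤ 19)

At 5244 K (t = 52.44):
  B = 138.5·ln(52.44 − 10) − 305.0 = 138.5·ln 42.44 − 305.0 = 138.5·3.7481 − 305.0 = 214.111.
At 2142 K (t = 21.42):
  B = 138.5·ln(21.42 − 10) − 305.0 = 138.5·ln 11.42 − 305.0 = 138.5·2.4354 − 305.0 = 32.298.
Gain = 32.298 / 214.111 = 0.1508 → 0.151.

0.151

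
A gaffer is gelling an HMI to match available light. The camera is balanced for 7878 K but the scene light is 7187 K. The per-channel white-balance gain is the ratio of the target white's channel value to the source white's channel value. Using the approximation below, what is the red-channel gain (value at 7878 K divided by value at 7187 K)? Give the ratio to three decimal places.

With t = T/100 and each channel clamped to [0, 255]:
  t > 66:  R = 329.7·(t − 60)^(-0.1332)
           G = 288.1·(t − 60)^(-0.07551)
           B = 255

0.941

At 7187 K (t = 71.87):
  R = 329.7·(71.87 − 60)^(-0.1332) = 329.7·11.87^(-0.1332) = 329.7·0.71926 = 237.139.
At 7878 K (t = 78.78):
  R = 329.7·(78.78 − 60)^(-0.1332) = 329.7·18.78^(-0.1332) = 329.7·0.67662 = 223.081.
Gain = 223.081 / 237.139 = 0.9407 → 0.941.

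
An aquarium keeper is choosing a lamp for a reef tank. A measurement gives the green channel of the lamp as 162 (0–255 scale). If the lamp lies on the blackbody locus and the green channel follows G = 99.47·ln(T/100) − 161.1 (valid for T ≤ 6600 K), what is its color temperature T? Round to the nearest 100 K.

ln t = (162 + 161.1) / 99.47 = 3.2482.
t = e^3.2482 = 25.744.
T = 100·t = 2574 K → 2600 K to the nearest 100 K.

2600 K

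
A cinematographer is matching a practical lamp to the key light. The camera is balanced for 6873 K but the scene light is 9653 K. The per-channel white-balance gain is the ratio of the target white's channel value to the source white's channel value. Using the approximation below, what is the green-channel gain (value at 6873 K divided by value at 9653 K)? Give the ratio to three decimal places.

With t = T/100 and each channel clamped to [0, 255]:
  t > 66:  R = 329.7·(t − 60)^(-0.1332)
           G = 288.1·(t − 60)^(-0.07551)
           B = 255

1.114

At 9653 K (t = 96.53):
  G = 288.1·(96.53 − 60)^(-0.07551) = 288.1·36.53^(-0.07551) = 288.1·0.76209 = 219.557.
At 6873 K (t = 68.73):
  G = 288.1·(68.73 − 60)^(-0.07551) = 288.1·8.73^(-0.07551) = 288.1·0.84907 = 244.617.
Gain = 244.617 / 219.557 = 1.1141 → 1.114.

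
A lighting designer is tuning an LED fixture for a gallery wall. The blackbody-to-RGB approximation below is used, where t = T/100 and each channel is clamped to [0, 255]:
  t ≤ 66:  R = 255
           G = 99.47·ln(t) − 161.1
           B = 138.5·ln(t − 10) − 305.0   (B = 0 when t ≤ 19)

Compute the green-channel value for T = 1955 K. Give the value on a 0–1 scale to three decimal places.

t = 1955/100 = 19.55; the t ≤ 66 branch applies.
G = 99.47·ln 19.55 − 161.1 = 99.47·2.9730 − 161.1 = 134.622.
On a 0–1 scale: 134.622/255 = 0.5279 → 0.528.

0.528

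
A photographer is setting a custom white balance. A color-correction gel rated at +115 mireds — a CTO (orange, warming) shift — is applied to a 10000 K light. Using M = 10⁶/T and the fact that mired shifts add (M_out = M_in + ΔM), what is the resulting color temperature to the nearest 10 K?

4650 K

M_in = 10⁶/10000 = 100.00 mireds.
M_out = 100.00 + (+115) = 215.00 mireds.
T_out = 10⁶/215.00 = 4651.2 K → 4650 K.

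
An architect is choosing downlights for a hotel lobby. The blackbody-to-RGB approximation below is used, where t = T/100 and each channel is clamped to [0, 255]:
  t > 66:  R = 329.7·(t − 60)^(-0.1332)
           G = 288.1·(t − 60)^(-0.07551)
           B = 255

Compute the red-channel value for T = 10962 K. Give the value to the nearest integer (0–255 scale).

t = 10962/100 = 109.62; the t > 66 branch applies.
R = 329.7·(109.62 − 60)^(-0.1332) = 329.7·49.62^(-0.1332) = 329.7·0.59448 = 196.001.
Rounded: 196.

196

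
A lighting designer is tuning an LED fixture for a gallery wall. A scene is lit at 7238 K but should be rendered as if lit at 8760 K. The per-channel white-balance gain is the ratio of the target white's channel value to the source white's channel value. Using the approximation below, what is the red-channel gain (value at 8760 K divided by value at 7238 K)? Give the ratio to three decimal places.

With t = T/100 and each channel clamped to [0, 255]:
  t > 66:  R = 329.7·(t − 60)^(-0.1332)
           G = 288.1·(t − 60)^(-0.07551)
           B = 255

0.899

At 7238 K (t = 72.38):
  R = 329.7·(72.38 − 60)^(-0.1332) = 329.7·12.38^(-0.1332) = 329.7·0.71524 = 235.813.
At 8760 K (t = 87.6):
  R = 329.7·(87.6 − 60)^(-0.1332) = 329.7·27.6^(-0.1332) = 329.7·0.64279 = 211.929.
Gain = 211.929 / 235.813 = 0.8987 → 0.899.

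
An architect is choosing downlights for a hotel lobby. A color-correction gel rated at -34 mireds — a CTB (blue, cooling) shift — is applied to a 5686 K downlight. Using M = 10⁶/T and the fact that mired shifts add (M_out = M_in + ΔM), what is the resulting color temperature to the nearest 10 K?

M_in = 10⁶/5686 = 175.87 mireds.
M_out = 175.87 + (-34) = 141.87 mireds.
T_out = 10⁶/141.87 = 7048.7 K → 7050 K.

7050 K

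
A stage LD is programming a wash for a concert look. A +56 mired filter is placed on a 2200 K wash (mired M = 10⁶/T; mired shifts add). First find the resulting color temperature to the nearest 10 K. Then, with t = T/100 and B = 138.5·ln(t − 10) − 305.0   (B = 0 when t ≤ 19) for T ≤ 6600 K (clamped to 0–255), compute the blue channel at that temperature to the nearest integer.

8

M_in = 10⁶/2200 = 454.55; M_out = 454.55 + (+56) = 510.55.
T_out = 10⁶/510.55 = 1958.7 K → 1960 K; t = 19.6.
B = 138.5·ln(19.6 − 10) − 305.0 = 138.5·ln 9.6 − 305.0 = 138.5·2.2618 − 305.0 = 8.254.
Rounded: 8.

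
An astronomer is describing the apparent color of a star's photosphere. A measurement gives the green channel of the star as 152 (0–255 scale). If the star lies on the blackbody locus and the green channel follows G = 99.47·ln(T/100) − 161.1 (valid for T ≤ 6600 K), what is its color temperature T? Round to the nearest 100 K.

ln t = (152 + 161.1) / 99.47 = 3.1477.
t = e^3.1477 = 23.282.
T = 100·t = 2328 K → 2300 K to the nearest 100 K.

2300 K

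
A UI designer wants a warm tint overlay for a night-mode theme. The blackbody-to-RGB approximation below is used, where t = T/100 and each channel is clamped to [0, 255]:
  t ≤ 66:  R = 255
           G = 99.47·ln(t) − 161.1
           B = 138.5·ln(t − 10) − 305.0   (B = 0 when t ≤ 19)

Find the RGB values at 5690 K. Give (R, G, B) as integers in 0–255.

(255, 241, 228)

t = 5690/100 = 56.9; the t ≤ 66 branch applies.
R = 255 by definition for t ≤ 66.
G = 99.47·ln 56.9 − 161.1 = 99.47·4.0413 − 161.1 = 240.888.
B = 138.5·ln(56.9 − 10) − 305.0 = 138.5·ln 46.9 − 305.0 = 138.5·3.8480 − 305.0 = 227.950.
Rounded: (255, 241, 228).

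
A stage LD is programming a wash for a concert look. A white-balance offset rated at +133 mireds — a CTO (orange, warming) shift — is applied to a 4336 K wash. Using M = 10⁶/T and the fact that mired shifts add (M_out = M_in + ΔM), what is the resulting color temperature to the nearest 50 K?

2750 K

M_in = 10⁶/4336 = 230.63 mireds.
M_out = 230.63 + (+133) = 363.63 mireds.
T_out = 10⁶/363.63 = 2750.1 K → 2750 K.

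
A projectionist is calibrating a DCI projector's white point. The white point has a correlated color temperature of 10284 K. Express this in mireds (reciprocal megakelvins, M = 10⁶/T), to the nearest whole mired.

M = 10⁶ / 10284 = 97.238 → 97 mireds.

97 mireds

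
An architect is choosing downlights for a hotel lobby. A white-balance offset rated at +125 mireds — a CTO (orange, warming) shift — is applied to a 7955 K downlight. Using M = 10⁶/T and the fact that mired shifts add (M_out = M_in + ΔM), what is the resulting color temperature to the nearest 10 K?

M_in = 10⁶/7955 = 125.71 mireds.
M_out = 125.71 + (+125) = 250.71 mireds.
T_out = 10⁶/250.71 = 3988.7 K → 3990 K.

3990 K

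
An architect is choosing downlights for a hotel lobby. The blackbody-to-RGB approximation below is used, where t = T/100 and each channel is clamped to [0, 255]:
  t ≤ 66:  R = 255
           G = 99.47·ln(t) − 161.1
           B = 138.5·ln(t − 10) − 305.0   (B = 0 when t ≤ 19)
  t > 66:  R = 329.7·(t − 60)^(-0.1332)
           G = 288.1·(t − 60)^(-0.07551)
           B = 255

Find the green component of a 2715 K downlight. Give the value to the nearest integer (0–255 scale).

t = 2715/100 = 27.15; the t ≤ 66 branch applies.
G = 99.47·ln 27.15 − 161.1 = 99.47·3.3014 − 161.1 = 167.288.
Rounded: 167.

167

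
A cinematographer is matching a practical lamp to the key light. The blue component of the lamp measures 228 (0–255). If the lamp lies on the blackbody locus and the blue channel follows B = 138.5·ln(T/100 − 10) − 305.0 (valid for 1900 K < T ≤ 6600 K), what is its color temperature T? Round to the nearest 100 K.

5700 K

ln(t − 10) = (228 + 305.0) / 138.5 = 3.8484.
t − 10 = e^3.8484 = 46.917, so t = 56.917.
T = 100·t = 5692 K → 5700 K to the nearest 100 K.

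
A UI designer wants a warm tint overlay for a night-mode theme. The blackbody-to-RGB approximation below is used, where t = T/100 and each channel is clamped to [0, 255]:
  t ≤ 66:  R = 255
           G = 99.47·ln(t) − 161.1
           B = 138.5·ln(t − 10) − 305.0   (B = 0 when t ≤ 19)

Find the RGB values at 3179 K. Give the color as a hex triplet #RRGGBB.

t = 3179/100 = 31.79; the t ≤ 66 branch applies.
R = 255 by definition for t ≤ 66.
G = 99.47·ln 31.79 − 161.1 = 99.47·3.4592 − 161.1 = 182.982.
B = 138.5·ln(31.79 − 10) − 305.0 = 138.5·ln 21.79 − 305.0 = 138.5·3.0815 − 305.0 = 121.781.
Rounded: (255, 183, 122).
In hex: #FFB77A.

#FFB77A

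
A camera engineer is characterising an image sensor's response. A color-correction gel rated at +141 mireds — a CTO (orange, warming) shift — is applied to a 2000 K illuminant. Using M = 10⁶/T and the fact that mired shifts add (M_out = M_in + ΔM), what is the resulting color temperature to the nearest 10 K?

1560 K

M_in = 10⁶/2000 = 500.00 mireds.
M_out = 500.00 + (+141) = 641.00 mireds.
T_out = 10⁶/641.00 = 1560.1 K → 1560 K.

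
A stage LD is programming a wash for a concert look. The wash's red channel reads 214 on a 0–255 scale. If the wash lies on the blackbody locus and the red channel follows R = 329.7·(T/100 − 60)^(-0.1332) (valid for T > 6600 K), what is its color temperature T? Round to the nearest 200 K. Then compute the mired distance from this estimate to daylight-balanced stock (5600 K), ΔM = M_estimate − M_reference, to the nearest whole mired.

-62 mireds

(t − 60)^(-0.1332) = 214/329.7 = 0.64907.
t − 60 = 0.64907^(1/-0.1332) = 0.64907^(-7.508) = 25.657, so t = 85.657.
T = 100·t = 8566 K → 8600 K to the nearest 200 K.
M_estimate = 10⁶/8600 = 116.28; M_reference = 10⁶/5600 = 178.57.
ΔM = 116.28 − 178.57 = -62.29 → -62 mireds.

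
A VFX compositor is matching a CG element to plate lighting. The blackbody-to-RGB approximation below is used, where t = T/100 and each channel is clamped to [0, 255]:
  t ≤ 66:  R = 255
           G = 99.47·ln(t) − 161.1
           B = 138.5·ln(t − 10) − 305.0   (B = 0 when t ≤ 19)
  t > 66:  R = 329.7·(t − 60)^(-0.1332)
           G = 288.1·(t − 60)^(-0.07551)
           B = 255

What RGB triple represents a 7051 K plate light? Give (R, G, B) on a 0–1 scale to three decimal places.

(0.945, 0.946, 1.000)

t = 7051/100 = 70.51; the t > 66 branch applies.
R = 329.7·(70.51 − 60)^(-0.1332) = 329.7·10.51^(-0.1332) = 329.7·0.73101 = 241.014.
G = 288.1·(70.51 − 60)^(-0.07551) = 288.1·10.51^(-0.07551) = 288.1·0.83726 = 241.214.
B = 255 by definition for t > 66.
Dividing each by 255: (0.9452, 0.9459, 1.0000) → (0.945, 0.946, 1.000).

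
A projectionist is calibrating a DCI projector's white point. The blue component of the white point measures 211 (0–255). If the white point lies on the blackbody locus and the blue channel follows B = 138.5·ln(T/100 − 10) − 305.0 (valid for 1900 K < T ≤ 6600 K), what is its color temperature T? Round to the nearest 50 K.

5150 K

ln(t − 10) = (211 + 305.0) / 138.5 = 3.7256.
t − 10 = e^3.7256 = 41.497, so t = 51.497.
T = 100·t = 5150 K → 5150 K to the nearest 50 K.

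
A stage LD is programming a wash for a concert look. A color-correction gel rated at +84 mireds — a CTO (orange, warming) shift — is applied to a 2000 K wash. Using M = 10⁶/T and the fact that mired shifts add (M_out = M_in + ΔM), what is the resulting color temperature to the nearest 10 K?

M_in = 10⁶/2000 = 500.00 mireds.
M_out = 500.00 + (+84) = 584.00 mireds.
T_out = 10⁶/584.00 = 1712.3 K → 1710 K.

1710 K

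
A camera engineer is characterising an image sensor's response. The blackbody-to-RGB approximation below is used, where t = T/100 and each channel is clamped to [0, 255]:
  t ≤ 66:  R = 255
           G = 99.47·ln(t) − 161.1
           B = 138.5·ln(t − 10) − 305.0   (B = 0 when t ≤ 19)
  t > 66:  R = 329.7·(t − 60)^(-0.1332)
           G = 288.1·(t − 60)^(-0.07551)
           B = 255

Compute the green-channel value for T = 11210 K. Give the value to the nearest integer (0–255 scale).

t = 11210/100 = 112.1; the t > 66 branch applies.
G = 288.1·(112.1 − 60)^(-0.07551) = 288.1·52.1^(-0.07551) = 288.1·0.74193 = 213.749.
Rounded: 214.

214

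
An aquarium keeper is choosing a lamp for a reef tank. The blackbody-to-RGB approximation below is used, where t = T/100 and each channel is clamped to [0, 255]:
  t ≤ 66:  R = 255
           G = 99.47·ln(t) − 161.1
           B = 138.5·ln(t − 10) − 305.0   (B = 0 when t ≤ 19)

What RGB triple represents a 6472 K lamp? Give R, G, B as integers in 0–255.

R=255, G=254, B=249

t = 6472/100 = 64.72; the t ≤ 66 branch applies.
R = 255 by definition for t ≤ 66.
G = 99.47·ln 64.72 − 161.1 = 99.47·4.1701 − 161.1 = 253.697.
B = 138.5·ln(64.72 − 10) − 305.0 = 138.5·ln 54.72 − 305.0 = 138.5·4.0022 − 305.0 = 249.309.
Rounded: (255, 254, 249).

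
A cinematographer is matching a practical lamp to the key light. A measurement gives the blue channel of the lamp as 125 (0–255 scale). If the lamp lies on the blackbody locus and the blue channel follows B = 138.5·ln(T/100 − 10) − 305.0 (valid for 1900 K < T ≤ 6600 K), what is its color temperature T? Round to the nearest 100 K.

ln(t − 10) = (125 + 305.0) / 138.5 = 3.1047.
t − 10 = e^3.1047 = 22.302, so t = 32.302.
T = 100·t = 3230 K → 3200 K to the nearest 100 K.

3200 K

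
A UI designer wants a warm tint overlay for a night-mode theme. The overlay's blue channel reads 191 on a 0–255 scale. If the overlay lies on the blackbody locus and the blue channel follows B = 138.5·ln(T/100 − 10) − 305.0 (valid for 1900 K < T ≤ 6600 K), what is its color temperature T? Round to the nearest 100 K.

4600 K

ln(t − 10) = (191 + 305.0) / 138.5 = 3.5812.
t − 10 = e^3.5812 = 35.918, so t = 45.918.
T = 100·t = 4592 K → 4600 K to the nearest 100 K.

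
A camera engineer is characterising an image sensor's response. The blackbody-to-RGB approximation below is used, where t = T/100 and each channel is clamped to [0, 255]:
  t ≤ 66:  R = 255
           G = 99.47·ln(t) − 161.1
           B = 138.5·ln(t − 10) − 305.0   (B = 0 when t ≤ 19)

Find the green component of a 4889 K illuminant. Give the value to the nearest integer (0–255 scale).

226

t = 4889/100 = 48.89; the t ≤ 66 branch applies.
G = 99.47·ln 48.89 − 161.1 = 99.47·3.8896 − 161.1 = 225.796.
Rounded: 226.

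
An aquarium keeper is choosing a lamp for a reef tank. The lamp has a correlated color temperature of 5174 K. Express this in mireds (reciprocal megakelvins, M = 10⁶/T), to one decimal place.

M = 10⁶ / 5174 = 193.274 → 193.3 mireds.

193.3 mireds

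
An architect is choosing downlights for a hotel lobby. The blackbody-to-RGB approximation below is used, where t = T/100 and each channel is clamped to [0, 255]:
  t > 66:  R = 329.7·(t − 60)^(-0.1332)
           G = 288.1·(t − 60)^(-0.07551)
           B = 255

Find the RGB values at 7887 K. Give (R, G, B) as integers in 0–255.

t = 7887/100 = 78.87; the t > 66 branch applies.
R = 329.7·(78.87 − 60)^(-0.1332) = 329.7·18.87^(-0.1332) = 329.7·0.67619 = 222.939.
G = 288.1·(78.87 − 60)^(-0.07551) = 288.1·18.87^(-0.07551) = 288.1·0.80106 = 230.786.
B = 255 by definition for t > 66.
Rounded: (223, 231, 255).

(223, 231, 255)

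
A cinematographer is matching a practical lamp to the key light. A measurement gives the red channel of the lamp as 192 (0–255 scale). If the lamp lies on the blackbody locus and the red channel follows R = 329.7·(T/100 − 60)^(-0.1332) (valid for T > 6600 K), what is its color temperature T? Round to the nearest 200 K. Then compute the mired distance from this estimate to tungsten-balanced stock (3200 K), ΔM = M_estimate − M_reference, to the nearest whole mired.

(t − 60)^(-0.1332) = 192/329.7 = 0.58235.
t − 60 = 0.58235^(1/-0.1332) = 0.58235^(-7.508) = 57.929, so t = 117.929.
T = 100·t = 11793 K → 11800 K to the nearest 200 K.
M_estimate = 10⁶/11800 = 84.75; M_reference = 10⁶/3200 = 312.50.
ΔM = 84.75 − 312.50 = -227.75 → -228 mireds.

-228 mireds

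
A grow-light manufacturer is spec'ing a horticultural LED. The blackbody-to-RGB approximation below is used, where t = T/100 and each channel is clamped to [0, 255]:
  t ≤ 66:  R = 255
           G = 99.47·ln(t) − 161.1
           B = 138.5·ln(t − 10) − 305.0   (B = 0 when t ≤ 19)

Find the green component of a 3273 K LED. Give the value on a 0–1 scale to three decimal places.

0.729

t = 3273/100 = 32.73; the t ≤ 66 branch applies.
G = 99.47·ln 32.73 − 161.1 = 99.47·3.4883 − 161.1 = 185.880.
On a 0–1 scale: 185.880/255 = 0.7289 → 0.729.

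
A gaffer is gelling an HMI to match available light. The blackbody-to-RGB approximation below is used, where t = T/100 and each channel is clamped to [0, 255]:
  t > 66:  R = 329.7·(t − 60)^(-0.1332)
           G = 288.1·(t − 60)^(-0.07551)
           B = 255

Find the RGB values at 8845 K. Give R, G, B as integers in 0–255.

R=211, G=224, B=255

t = 8845/100 = 88.45; the t > 66 branch applies.
R = 329.7·(88.45 − 60)^(-0.1332) = 329.7·28.45^(-0.1332) = 329.7·0.64020 = 211.074.
G = 288.1·(88.45 − 60)^(-0.07551) = 288.1·28.45^(-0.07551) = 288.1·0.77661 = 223.741.
B = 255 by definition for t > 66.
Rounded: (211, 224, 255).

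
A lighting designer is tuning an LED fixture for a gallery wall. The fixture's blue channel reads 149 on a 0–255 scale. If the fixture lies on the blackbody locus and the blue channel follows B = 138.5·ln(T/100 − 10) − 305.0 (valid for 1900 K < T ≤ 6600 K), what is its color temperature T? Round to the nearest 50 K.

ln(t − 10) = (149 + 305.0) / 138.5 = 3.2780.
t − 10 = e^3.2780 = 26.522, so t = 36.522.
T = 100·t = 3652 K → 3650 K to the nearest 50 K.

3650 K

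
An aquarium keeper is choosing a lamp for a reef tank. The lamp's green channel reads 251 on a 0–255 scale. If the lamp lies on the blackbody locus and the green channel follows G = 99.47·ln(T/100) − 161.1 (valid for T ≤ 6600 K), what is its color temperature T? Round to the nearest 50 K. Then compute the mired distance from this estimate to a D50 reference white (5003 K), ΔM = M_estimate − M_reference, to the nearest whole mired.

ln t = (251 + 161.1) / 99.47 = 4.1430.
t = e^4.1430 = 62.989.
T = 100·t = 6299 K → 6300 K to the nearest 50 K.
M_estimate = 10⁶/6300 = 158.73; M_reference = 10⁶/5003 = 199.88.
ΔM = 158.73 − 199.88 = -41.15 → -41 mireds.

-41 mireds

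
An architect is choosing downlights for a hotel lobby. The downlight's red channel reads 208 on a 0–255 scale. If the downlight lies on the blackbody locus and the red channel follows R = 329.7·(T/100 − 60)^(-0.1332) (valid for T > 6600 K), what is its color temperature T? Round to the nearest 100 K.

(t − 60)^(-0.1332) = 208/329.7 = 0.63088.
t − 60 = 0.63088^(1/-0.1332) = 0.63088^(-7.508) = 31.763, so t = 91.763.
T = 100·t = 9176 K → 9200 K to the nearest 100 K.

9200 K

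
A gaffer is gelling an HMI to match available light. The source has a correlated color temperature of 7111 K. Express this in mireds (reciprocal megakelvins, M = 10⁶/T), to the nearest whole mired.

M = 10⁶ / 7111 = 140.627 → 141 mireds.

141 mireds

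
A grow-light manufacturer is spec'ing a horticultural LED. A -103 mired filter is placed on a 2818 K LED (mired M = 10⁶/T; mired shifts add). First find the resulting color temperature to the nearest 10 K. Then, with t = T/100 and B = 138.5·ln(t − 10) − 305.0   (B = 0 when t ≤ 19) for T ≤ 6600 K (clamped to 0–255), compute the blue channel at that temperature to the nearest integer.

165

M_in = 10⁶/2818 = 354.86; M_out = 354.86 + (-103) = 251.86.
T_out = 10⁶/251.86 = 3970.4 K → 3970 K; t = 39.7.
B = 138.5·ln(39.7 − 10) − 305.0 = 138.5·ln 29.7 − 305.0 = 138.5·3.3911 − 305.0 = 164.674.
Rounded: 165.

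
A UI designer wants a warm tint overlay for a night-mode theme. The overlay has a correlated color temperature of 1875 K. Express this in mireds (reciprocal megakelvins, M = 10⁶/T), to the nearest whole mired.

533 mireds

M = 10⁶ / 1875 = 533.333 → 533 mireds.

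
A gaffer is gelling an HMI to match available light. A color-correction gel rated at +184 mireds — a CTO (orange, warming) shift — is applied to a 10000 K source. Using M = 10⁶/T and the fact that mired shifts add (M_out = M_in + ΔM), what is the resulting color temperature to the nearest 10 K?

3520 K

M_in = 10⁶/10000 = 100.00 mireds.
M_out = 100.00 + (+184) = 284.00 mireds.
T_out = 10⁶/284.00 = 3521.1 K → 3520 K.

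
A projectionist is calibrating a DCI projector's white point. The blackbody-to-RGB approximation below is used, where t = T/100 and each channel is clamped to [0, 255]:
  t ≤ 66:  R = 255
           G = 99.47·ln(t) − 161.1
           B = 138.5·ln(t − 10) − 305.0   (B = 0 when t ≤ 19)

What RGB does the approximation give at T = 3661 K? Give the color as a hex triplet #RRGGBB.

t = 3661/100 = 36.61; the t ≤ 66 branch applies.
R = 255 by definition for t ≤ 66.
G = 99.47·ln 36.61 − 161.1 = 99.47·3.6003 − 161.1 = 197.024.
B = 138.5·ln(36.61 − 10) − 305.0 = 138.5·ln 26.61 − 305.0 = 138.5·3.2813 − 305.0 = 149.458.
Rounded: (255, 197, 149).
In hex: #FFC595.

#FFC595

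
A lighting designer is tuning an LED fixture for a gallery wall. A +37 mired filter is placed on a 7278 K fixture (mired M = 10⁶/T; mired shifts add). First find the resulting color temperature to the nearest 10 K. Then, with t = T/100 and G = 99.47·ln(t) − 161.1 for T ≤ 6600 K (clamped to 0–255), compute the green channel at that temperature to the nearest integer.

242

M_in = 10⁶/7278 = 137.40; M_out = 137.40 + (+37) = 174.40.
T_out = 10⁶/174.40 = 5733.9 K → 5730 K; t = 57.3.
G = 99.47·ln 57.3 − 161.1 = 99.47·4.0483 − 161.1 = 241.584.
Rounded: 242.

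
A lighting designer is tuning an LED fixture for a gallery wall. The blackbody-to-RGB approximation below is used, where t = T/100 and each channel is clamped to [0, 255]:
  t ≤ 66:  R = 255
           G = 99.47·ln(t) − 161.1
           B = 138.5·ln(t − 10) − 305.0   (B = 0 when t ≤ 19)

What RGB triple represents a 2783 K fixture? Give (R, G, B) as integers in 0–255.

t = 2783/100 = 27.83; the t ≤ 66 branch applies.
R = 255 by definition for t ≤ 66.
G = 99.47·ln 27.83 − 161.1 = 99.47·3.3261 − 161.1 = 169.749.
B = 138.5·ln(27.83 − 10) − 305.0 = 138.5·ln 17.83 − 305.0 = 138.5·2.8809 − 305.0 = 94.002.
Rounded: (255, 170, 94).

(255, 170, 94)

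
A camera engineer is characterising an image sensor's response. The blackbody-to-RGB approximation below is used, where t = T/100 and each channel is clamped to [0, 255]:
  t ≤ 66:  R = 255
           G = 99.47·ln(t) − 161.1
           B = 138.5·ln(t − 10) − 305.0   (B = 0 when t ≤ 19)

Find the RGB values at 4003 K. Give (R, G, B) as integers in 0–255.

t = 4003/100 = 40.03; the t ≤ 66 branch applies.
R = 255 by definition for t ≤ 66.
G = 99.47·ln 40.03 − 161.1 = 99.47·3.6896 − 161.1 = 205.907.
B = 138.5·ln(40.03 − 10) − 305.0 = 138.5·ln 30.03 − 305.0 = 138.5·3.4022 − 305.0 = 166.204.
Rounded: (255, 206, 166).

(255, 206, 166)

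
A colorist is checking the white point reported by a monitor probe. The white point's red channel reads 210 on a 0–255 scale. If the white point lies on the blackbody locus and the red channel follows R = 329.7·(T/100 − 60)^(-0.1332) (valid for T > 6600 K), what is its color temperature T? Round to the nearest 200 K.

(t − 60)^(-0.1332) = 210/329.7 = 0.63694.
t − 60 = 0.63694^(1/-0.1332) = 0.63694^(-7.508) = 29.561, so t = 89.561.
T = 100·t = 8956 K → 9000 K to the nearest 200 K.

9000 K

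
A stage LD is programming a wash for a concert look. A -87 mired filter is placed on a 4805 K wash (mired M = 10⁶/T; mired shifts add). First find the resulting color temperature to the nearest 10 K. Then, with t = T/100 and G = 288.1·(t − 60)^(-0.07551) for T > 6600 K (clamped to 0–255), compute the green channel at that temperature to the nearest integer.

M_in = 10⁶/4805 = 208.12; M_out = 208.12 + (-87) = 121.12.
T_out = 10⁶/121.12 = 8256.5 K → 8260 K; t = 82.6.
G = 288.1·(82.6 − 60)^(-0.07551) = 288.1·22.6^(-0.07551) = 288.1·0.79023 = 227.664.
Rounded: 228.

228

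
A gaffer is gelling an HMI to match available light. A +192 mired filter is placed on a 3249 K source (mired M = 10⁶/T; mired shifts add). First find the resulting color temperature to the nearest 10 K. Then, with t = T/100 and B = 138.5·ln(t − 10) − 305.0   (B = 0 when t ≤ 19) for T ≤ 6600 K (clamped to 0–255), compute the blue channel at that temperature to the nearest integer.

14

M_in = 10⁶/3249 = 307.79; M_out = 307.79 + (+192) = 499.79.
T_out = 10⁶/499.79 = 2000.9 K → 2000 K; t = 20.
B = 138.5·ln(20 − 10) − 305.0 = 138.5·ln 10 − 305.0 = 138.5·2.3026 − 305.0 = 13.908.
Rounded: 14.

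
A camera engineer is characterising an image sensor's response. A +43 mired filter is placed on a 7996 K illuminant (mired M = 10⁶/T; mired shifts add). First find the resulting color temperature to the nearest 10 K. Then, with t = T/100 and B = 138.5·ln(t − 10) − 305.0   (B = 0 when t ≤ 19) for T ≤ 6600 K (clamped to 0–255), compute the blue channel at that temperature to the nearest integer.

235

M_in = 10⁶/7996 = 125.06; M_out = 125.06 + (+43) = 168.06.
T_out = 10⁶/168.06 = 5950.2 K → 5950 K; t = 59.5.
B = 138.5·ln(59.5 − 10) − 305.0 = 138.5·ln 49.5 − 305.0 = 138.5·3.9020 − 305.0 = 235.423.
Rounded: 235.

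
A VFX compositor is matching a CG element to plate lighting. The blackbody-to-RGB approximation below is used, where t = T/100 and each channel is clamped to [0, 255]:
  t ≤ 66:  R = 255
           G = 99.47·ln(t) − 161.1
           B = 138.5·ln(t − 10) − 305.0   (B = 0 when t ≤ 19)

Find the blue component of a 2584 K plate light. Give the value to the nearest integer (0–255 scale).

t = 2584/100 = 25.84; the t ≤ 66 branch applies.
B = 138.5·ln(25.84 − 10) − 305.0 = 138.5·ln 15.84 − 305.0 = 138.5·2.7625 − 305.0 = 77.612.
Rounded: 78.

78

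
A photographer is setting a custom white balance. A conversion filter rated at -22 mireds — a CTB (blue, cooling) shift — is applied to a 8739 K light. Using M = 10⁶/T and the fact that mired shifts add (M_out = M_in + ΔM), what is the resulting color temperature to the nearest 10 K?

M_in = 10⁶/8739 = 114.43 mireds.
M_out = 114.43 + (-22) = 92.43 mireds.
T_out = 10⁶/92.43 = 10819.0 K → 10820 K.

10820 K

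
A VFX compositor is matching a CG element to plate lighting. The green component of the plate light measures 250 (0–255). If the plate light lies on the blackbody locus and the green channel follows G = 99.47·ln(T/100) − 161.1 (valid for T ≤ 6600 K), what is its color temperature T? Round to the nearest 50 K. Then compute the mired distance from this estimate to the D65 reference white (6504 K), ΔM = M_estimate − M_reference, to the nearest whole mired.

ln t = (250 + 161.1) / 99.47 = 4.1329.
t = e^4.1329 = 62.359.
T = 100·t = 6236 K → 6250 K to the nearest 50 K.
M_estimate = 10⁶/6250 = 160.00; M_reference = 10⁶/6504 = 153.75.
ΔM = 160.00 − 153.75 = 6.25 → +6 mireds.

+6 mireds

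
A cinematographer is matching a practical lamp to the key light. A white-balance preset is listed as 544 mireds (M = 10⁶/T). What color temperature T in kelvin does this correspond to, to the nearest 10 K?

T = 10⁶ / 544 = 1838.24 K → 1840 K.

1840 K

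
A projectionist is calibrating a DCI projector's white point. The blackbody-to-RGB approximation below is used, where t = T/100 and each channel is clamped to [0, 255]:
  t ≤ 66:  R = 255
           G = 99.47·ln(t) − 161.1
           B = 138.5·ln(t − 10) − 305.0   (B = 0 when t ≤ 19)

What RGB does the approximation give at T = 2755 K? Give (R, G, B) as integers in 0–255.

(255, 169, 92)

t = 2755/100 = 27.55; the t ≤ 66 branch applies.
R = 255 by definition for t ≤ 66.
G = 99.47·ln 27.55 − 161.1 = 99.47·3.3160 − 161.1 = 168.743.
B = 138.5·ln(27.55 − 10) − 305.0 = 138.5·ln 17.55 − 305.0 = 138.5·2.8651 − 305.0 = 91.810.
Rounded: (255, 169, 92).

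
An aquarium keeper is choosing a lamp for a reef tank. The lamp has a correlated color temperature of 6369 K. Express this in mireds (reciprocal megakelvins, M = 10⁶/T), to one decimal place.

M = 10⁶ / 6369 = 157.011 → 157.0 mireds.

157.0 mireds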